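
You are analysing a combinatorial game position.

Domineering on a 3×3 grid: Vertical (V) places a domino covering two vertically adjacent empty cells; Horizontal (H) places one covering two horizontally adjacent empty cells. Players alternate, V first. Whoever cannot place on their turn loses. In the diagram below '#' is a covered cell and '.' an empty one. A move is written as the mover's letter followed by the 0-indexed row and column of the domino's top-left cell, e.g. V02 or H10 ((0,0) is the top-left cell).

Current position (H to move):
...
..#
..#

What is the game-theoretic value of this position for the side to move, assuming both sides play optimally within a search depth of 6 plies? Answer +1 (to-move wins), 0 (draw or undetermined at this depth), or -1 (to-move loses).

[.../..#/..#] H move#1: H00:-1/##./..#/..#, H01:-1/.##/..#/..#, H10:+1/.../###/..#*, H20:-1/.../..#/###
[.../###/..#] end (terminal -1, V#2); searched .../..#/..# to 6

value(.../..#/..#, H) = +1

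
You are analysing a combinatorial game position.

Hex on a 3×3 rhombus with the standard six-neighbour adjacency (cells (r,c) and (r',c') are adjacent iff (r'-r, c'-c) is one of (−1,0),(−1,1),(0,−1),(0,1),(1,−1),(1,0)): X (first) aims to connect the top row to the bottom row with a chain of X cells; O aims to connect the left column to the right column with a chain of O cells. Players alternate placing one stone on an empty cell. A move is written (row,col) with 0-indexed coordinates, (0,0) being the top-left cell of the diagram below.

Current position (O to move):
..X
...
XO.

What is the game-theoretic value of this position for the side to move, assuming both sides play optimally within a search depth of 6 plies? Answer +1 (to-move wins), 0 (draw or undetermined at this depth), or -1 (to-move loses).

value(..X/.../XO., O) = -1

[..X/.../XO.] O move#1: (0,0):-1/O.X/.../XO.*, (0,1):-1/.OX/.../XO., (1,0):-1/..X/O../XO., (1,1):-1/..X/.O./XO., (1,2):-1/..X/..O/XO., (2,2):-1/..X/.../XOO
[O.X/.../XO.] X move#2: (0,1):+1/OXX/.../XO.*, (1,0):+1/O.X/X../XO., (1,1):+1/O.X/.X./XO., (1,2):+1/O.X/..X/XO., (2,2):+1/O.X/.../XOX
[OXX/.../XO.] O move#3: (1,0):-1/OXX/O../XO.*, (1,1):-1/OXX/.O./XO., (1,2):-1/OXX/..O/XO., (2,2):-1/OXX/.../XOO
[OXX/O../XO.] X move#4: (1,1):+1/OXX/OX./XO.*, (1,2):+1/OXX/O.X/XO., (2,2):+1/OXX/O../XOX
[OXX/OX./XO.] end (terminal -1, O#5); searched ..X/.../XO. to 6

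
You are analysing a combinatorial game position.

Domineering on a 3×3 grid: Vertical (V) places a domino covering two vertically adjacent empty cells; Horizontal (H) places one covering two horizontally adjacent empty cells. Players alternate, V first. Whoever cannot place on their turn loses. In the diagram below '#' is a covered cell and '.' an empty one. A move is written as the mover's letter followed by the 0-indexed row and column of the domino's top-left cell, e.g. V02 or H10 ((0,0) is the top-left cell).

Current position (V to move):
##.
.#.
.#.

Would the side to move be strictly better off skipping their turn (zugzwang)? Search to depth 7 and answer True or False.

zugzwang(##./.#./.#., V) = False

ply 1, V at ##./.#./.#. | V02=+1→###/.##/.#.*; V10=+1→##./##./##.; V12=+1→##./.##/.##
ply 2: ###/.##/.#. is terminal -1 (H); from ##./.#./.#. depth 7
suppose V passes — search the same position with H to move:
pass> ply 1: ##./.#./.#. is terminal -1 (H); from ##./.#./.#. depth 7
for V: play +1, pass +1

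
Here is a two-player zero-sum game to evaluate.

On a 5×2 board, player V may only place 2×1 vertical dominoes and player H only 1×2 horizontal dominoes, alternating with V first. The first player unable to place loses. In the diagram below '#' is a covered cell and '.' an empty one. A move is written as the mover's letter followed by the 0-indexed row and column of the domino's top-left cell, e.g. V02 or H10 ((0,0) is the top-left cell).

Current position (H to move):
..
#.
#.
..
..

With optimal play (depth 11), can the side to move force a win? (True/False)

H winning at [../#./#./../..]: True

[../#./#./../..] H move#1: H00:-1/##/#./#./../.., H30:+1/../#./#./##/..*, H40:+1/../#./#./../##
[../#./#./##/..] V move#2: V01:-1/.#/##/#./##/..*, V11:-1/../##/##/##/..
[.#/##/#./##/..] H move#3: H40:+1/.#/##/#./##/##*
[.#/##/#./##/##] end (terminal -1, V#4); searched ../#./#./../.. to 11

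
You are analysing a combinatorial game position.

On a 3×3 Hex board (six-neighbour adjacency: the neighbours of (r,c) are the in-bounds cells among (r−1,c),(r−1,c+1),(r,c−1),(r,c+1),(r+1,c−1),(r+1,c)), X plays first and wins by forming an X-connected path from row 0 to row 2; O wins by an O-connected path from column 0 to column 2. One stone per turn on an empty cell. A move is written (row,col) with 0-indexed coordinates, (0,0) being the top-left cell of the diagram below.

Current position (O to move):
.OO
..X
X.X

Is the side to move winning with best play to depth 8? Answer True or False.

O winning at [.OO/..X/X.X]: True

p1 O@[.OO/..X/X.X]: (0,0)[OOO/..X/X.X]+1* (1,0)[.OO/O.X/X.X]+1 (1,1)[.OO/.OX/X.X]+1 (2,1)[.OO/..X/XOX]+1
p2 X@[OOO/..X/X.X] terminal -1; root [.OO/..X/X.X] d8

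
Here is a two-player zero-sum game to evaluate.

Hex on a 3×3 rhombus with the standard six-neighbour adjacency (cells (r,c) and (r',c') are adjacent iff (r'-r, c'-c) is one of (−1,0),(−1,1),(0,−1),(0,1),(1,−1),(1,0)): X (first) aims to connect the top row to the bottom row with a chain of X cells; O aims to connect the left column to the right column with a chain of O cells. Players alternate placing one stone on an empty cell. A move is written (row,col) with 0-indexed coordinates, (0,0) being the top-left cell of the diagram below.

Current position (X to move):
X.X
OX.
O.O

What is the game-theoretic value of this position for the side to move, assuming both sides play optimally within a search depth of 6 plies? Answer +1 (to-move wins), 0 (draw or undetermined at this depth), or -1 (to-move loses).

[X.X/OX./O.O] X move#1: (0,1):-1/XXX/OX./O.O, (1,2):-1/X.X/OXX/O.O, (2,1):+1/X.X/OX./OXO*
[X.X/OX./OXO] end (terminal -1, O#2); searched X.X/OX./O.O to 6

value(X.X/OX./O.O, X) = +1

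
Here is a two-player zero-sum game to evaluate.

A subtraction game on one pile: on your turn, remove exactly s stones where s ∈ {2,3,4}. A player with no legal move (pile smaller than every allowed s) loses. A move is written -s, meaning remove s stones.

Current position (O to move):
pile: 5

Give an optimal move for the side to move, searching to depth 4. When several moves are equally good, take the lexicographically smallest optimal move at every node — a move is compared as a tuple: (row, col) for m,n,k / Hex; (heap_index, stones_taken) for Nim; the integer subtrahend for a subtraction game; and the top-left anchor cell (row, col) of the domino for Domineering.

ply 1, O at 5 | -2=-1→3; -3=-1→2; -4=+1→1*
ply 2: 1 is terminal -1 (X); from 5 depth 4

O's best at [5]: -4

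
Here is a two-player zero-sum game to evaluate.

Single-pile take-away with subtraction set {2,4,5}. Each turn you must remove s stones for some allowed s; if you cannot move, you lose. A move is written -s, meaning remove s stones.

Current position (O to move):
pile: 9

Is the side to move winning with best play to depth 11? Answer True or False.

[9] O move#1: -2:+1/7*, -4:-1/5, -5:-1/4
[7] X move#2: -2:-1/5*, -4:-1/3, -5:-1/2
[5] O move#3: -2:-1/3, -4:+1/1*, -5:+1/0
[1] end (terminal -1, X#4); searched 9 to 11

O winning at [9]: True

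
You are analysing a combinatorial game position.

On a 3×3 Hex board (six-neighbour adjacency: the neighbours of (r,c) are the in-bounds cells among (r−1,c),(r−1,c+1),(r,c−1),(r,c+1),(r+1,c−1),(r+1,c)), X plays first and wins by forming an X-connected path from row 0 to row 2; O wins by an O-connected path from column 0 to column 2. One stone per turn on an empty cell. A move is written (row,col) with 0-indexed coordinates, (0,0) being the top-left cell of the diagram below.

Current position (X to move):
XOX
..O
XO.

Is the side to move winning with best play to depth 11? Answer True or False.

X winning at [XOX/..O/XO.]: True

[XOX/..O/XO.] X move#1: (1,0):+1/XOX/X.O/XO.*, (1,1):+1/XOX/.XO/XO., (2,2):+1/XOX/..O/XOX
[XOX/X.O/XO.] end (terminal -1, O#2); searched XOX/..O/XO. to 11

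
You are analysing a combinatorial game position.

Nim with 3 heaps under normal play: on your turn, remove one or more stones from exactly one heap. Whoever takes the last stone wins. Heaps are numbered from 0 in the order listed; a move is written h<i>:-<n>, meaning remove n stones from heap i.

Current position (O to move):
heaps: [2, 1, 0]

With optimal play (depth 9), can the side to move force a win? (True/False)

[(2,1,0)] O move#1: h0:-1:+1/(1,1,0)*, h0:-2:-1/(0,1,0), h1:-1:-1/(2,0,0)
[(1,1,0)] X move#2: h0:-1:-1/(0,1,0)*, h1:-1:-1/(1,0,0)
[(0,1,0)] O move#3: h1:-1:+1/(0,0,0)*
[(0,0,0)] end (terminal -1, X#4); searched (2,1,0) to 9

O winning at [(2,1,0)]: True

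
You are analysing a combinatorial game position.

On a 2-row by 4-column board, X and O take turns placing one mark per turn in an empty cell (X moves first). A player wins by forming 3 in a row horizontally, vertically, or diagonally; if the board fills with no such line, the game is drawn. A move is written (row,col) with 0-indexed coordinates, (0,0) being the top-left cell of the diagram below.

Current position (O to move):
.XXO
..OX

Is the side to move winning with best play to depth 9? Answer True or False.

[.XXO/..OX] O move#1: (0,0):+0/OXXO/..OX*, (1,0):-1/.XXO/O.OX, (1,1):-1/.XXO/.OOX
[OXXO/..OX] X move#2: (1,0):+0/OXXO/X.OX*, (1,1):+0/OXXO/.XOX
[OXXO/X.OX] O move#3: (1,1):+0/OXXO/XOOX*
[OXXO/XOOX] end (terminal +0, X#4); searched .XXO/..OX to 9

O winning at [.XXO/..OX]: False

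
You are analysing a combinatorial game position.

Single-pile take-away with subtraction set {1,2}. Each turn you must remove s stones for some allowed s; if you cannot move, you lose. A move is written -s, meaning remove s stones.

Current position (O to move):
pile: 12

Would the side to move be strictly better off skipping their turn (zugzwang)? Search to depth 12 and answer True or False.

ply 1, O at 12 | -1=-1→11*; -2=-1→10
ply 2, X at 11 | -1=-1→10; -2=+1→9*
ply 3, O at 9 | -1=-1→8*; -2=-1→7
ply 4, X at 8 | -1=-1→7; -2=+1→6*
ply 5, O at 6 | -1=-1→5*; -2=-1→4
ply 6, X at 5 | -1=-1→4; -2=+1→3*
ply 7, O at 3 | -1=-1→2*; -2=-1→1
ply 8, X at 2 | -1=-1→1; -2=+1→0*
ply 9: 0 is terminal -1 (O); from 12 depth 12
if O skipped the turn, X would face:
~ ply 1, X at 12 | -1=-1→11*; -2=-1→10
~ ply 2, O at 11 | -1=-1→10; -2=+1→9*
~ ply 3, X at 9 | -1=-1→8*; -2=-1→7
~ ply 4, O at 8 | -1=-1→7; -2=+1→6*
~ ply 5, X at 6 | -1=-1→5*; -2=-1→4
~ ply 6, O at 5 | -1=-1→4; -2=+1→3*
~ ply 7, X at 3 | -1=-1→2*; -2=-1→1
~ ply 8, O at 2 | -1=-1→1; -2=+1→0*
~ ply 9: 0 is terminal -1 (X); from 12 depth 12
compare (O): move=-1 vs pass=+1

zugzwang(12, O) = True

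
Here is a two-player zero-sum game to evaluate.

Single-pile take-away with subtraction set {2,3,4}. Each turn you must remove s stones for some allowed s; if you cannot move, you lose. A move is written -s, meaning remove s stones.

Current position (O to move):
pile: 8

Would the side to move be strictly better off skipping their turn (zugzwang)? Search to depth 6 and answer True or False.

p1 O@[8]: -2[6]+1* -3[5]-1 -4[4]-1
p2 X@[6]: -2[4]-1* -3[3]-1 -4[2]-1
p3 O@[4]: -2[2]-1 -3[1]+1* -4[0]+1
p4 X@[1] terminal -1; root [8] d6
pass branch (X moves first from the same position):
  | p1 X@[8]: -2[6]+1* -3[5]-1 -4[4]-1
  | p2 O@[6]: -2[4]-1* -3[3]-1 -4[2]-1
  | p3 X@[4]: -2[2]-1 -3[1]+1* -4[0]+1
  | p4 O@[1] terminal -1; root [8] d6
O moving scores +1; O passing scores -1

zugzwang(8, O) = False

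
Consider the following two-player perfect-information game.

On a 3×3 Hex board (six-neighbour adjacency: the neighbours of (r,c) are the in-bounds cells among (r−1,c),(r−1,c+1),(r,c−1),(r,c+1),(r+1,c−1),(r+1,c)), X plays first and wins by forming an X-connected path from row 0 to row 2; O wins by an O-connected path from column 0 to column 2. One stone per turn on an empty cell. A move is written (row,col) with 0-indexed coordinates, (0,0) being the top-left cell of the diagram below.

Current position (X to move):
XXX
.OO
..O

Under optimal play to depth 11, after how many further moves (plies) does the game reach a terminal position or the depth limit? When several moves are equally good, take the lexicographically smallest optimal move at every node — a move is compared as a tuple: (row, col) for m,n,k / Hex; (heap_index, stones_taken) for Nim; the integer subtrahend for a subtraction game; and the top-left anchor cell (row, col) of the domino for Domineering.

PV length from [XXX/.OO/..O]: 2 plies

ply 1, X at XXX/.OO/..O | (1,0)=-1→XXX/XOO/..O*; (2,0)=-1→XXX/.OO/X.O; (2,1)=-1→XXX/.OO/.XO
ply 2, O at XXX/XOO/..O | (2,0)=+1→XXX/XOO/O.O*; (2,1)=-1→XXX/XOO/.OO
ply 3: XXX/XOO/O.O is terminal -1 (X); from XXX/.OO/..O depth 11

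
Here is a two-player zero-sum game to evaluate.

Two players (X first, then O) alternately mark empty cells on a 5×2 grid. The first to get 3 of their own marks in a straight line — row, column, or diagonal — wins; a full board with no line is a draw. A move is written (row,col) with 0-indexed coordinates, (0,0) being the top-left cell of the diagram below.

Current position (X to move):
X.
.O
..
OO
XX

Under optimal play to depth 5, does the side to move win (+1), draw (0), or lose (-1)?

[X./.O/../OO/XX] X move#1: (0,1):-1/XX/.O/../OO/XX, (1,0):-1/X./XO/../OO/XX, (2,0):-1/X./.O/X./OO/XX, (2,1):+0/X./.O/.X/OO/XX*
[X./.O/.X/OO/XX] O move#2: (0,1):+0/XO/.O/.X/OO/XX*, (1,0):+0/X./OO/.X/OO/XX, (2,0):+0/X./.O/OX/OO/XX
[XO/.O/.X/OO/XX] X move#3: (1,0):+0/XO/XO/.X/OO/XX*, (2,0):+0/XO/.O/XX/OO/XX
[XO/XO/.X/OO/XX] O move#4: (2,0):+0/XO/XO/OX/OO/XX*
[XO/XO/OX/OO/XX] end (terminal +0, X#5); searched X./.O/../OO/XX to 5

value(X./.O/../OO/XX, X) = 0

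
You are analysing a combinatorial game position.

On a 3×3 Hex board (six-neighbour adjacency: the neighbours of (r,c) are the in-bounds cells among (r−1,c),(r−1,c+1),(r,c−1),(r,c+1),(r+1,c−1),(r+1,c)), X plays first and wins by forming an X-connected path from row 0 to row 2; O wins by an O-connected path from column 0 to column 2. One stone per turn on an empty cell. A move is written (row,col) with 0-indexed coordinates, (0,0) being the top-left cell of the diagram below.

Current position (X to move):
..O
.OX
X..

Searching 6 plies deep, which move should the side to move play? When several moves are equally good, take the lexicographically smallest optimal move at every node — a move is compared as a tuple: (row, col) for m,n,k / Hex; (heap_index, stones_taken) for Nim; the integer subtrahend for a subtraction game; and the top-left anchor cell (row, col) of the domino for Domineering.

p1 X@[..O/.OX/X..]: (0,0)[X.O/.OX/X..]-1 (0,1)[.XO/.OX/X..]-1 (1,0)[..O/XOX/X..]+1* (2,1)[..O/.OX/XX.]-1 (2,2)[..O/.OX/X.X]-1
p2 O@[..O/XOX/X..]: (0,0)[O.O/XOX/X..]-1* (0,1)[.OO/XOX/X..]-1 (2,1)[..O/XOX/XO.]-1 (2,2)[..O/XOX/X.O]-1
p3 X@[O.O/XOX/X..]: (0,1)[OXO/XOX/X..]+1* (2,1)[O.O/XOX/XX.]-1 (2,2)[O.O/XOX/X.X]-1
p4 O@[OXO/XOX/X..] terminal -1; root [..O/.OX/X..] d6

X's best at [..O/.OX/X..]: (1,0)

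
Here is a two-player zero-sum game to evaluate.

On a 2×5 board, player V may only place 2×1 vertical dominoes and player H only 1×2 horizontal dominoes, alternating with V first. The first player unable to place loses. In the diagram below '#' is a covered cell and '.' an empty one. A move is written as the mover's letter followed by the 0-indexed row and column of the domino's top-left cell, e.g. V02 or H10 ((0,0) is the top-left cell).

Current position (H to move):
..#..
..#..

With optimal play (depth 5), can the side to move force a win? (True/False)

H winning at [..#../..#..]: False

p1 H@[..#../..#..]: H00[###../..#..]-1* H03[..###/..#..]-1 H10[..#../###..]-1 H13[..#../..###]-1
p2 V@[###../..#..]: V03[####./..##.]+1* V04[###.#/..#.#]+1
p3 H@[####./..##.]: H10[####./####.]-1*
p4 V@[####./####.]: V04[#####/#####]+1*
p5 H@[#####/#####] terminal -1; root [..#../..#..] d5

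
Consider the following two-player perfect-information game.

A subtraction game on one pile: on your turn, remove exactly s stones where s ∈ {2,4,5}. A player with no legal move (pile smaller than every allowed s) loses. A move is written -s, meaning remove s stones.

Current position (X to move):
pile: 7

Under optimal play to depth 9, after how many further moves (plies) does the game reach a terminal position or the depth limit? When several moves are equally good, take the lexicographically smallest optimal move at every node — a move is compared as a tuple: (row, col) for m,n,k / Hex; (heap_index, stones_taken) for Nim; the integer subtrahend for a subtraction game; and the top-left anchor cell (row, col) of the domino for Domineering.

[7] X move#1: -2:-1/5*, -4:-1/3, -5:-1/2
[5] O move#2: -2:-1/3, -4:+1/1*, -5:+1/0
[1] end (terminal -1, X#3); searched 7 to 9

PV length from [7]: 2 plies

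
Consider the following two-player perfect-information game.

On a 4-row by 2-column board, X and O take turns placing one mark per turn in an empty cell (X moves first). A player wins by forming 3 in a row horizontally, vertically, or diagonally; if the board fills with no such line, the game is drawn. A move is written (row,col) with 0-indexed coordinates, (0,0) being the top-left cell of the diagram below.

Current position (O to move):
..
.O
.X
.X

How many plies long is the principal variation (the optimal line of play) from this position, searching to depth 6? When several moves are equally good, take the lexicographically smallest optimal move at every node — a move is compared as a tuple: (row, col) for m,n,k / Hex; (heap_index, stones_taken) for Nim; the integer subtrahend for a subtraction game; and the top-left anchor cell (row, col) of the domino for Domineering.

[../.O/.X/.X] O move#1: (0,0):+0/O./.O/.X/.X*, (0,1):+0/.O/.O/.X/.X, (1,0):+0/../OO/.X/.X, (2,0):+0/../.O/OX/.X, (3,0):+0/../.O/.X/OX
[O./.O/.X/.X] X move#2: (0,1):+0/OX/.O/.X/.X*, (1,0):+0/O./XO/.X/.X, (2,0):+0/O./.O/XX/.X, (3,0):+0/O./.O/.X/XX
[OX/.O/.X/.X] O move#3: (1,0):+0/OX/OO/.X/.X*, (2,0):+0/OX/.O/OX/.X, (3,0):+0/OX/.O/.X/OX
[OX/OO/.X/.X] X move#4: (2,0):+0/OX/OO/XX/.X*, (3,0):-1/OX/OO/.X/XX
[OX/OO/XX/.X] O move#5: (3,0):+0/OX/OO/XX/OX*
[OX/OO/XX/OX] end (terminal +0, X#6); searched ../.O/.X/.X to 6

PV length from [../.O/.X/.X]: 5 plies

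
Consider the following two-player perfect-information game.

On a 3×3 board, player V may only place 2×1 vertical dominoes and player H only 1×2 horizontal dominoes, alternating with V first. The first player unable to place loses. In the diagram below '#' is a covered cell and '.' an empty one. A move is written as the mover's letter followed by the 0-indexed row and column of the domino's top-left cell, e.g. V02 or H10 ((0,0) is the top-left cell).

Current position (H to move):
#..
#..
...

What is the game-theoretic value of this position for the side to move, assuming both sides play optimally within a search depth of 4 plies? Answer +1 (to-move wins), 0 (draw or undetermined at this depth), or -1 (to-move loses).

[#../#../...] H move#1: H01:-1/###/#../..., H11:+1/#../###/...*, H20:-1/#../#../##., H21:-1/#../#../.##
[#../###/...] end (terminal -1, V#2); searched #../#../... to 4

value(#../#../..., H) = +1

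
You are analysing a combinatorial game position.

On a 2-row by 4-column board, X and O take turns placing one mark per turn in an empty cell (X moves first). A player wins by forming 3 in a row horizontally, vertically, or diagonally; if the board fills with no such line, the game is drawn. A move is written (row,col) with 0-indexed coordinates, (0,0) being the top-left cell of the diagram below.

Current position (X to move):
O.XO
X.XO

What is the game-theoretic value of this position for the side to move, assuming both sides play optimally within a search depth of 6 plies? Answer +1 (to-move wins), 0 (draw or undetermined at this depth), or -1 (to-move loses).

value(O.XO/X.XO, X) = +1

p1 X@[O.XO/X.XO]: (0,1)[OXXO/X.XO]+0 (1,1)[O.XO/XXXO]+1*
p2 O@[O.XO/XXXO] terminal -1; root [O.XO/X.XO] d6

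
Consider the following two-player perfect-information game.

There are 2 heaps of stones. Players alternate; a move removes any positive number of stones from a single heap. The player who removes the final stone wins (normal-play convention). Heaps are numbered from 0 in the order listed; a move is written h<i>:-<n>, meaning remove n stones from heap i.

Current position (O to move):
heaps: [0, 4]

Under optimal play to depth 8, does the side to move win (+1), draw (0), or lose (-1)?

p1 O@[(0,4)]: h1:-1[(0,3)]-1 h1:-2[(0,2)]-1 h1:-3[(0,1)]-1 h1:-4[(0,0)]+1*
p2 X@[(0,0)] terminal -1; root [(0,4)] d8

value((0,4), O) = +1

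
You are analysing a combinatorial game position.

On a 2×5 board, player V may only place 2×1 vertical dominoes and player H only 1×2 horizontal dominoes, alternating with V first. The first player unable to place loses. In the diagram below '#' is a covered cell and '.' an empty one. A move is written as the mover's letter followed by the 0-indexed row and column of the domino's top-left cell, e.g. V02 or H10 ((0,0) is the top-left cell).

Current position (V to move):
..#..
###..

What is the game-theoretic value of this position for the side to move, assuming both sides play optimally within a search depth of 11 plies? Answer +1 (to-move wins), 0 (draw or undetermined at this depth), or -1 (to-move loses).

value(..#../###.., V) = +1

[..#../###..] V move#1: V03:+1/..##./####.*, V04:+1/..#.#/###.#
[..##./####.] H move#2: H00:-1/####./####.*
[####./####.] V move#3: V04:+1/#####/#####*
[#####/#####] end (terminal -1, H#4); searched ..#../###.. to 11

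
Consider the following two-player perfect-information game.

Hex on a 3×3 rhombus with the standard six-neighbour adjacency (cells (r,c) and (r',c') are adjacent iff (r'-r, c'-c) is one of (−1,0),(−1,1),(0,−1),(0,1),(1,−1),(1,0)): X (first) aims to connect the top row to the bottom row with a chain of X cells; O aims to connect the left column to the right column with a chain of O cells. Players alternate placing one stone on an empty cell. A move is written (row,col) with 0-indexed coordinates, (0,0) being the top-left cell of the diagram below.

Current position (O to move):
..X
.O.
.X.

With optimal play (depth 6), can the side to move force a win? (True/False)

p1 O@[..X/.O./.X.]: (0,0)[O.X/.O./.X.]-1 (0,1)[.OX/.O./.X.]-1 (1,0)[..X/OO./.X.]-1 (1,2)[..X/.OO/.X.]+1* (2,0)[..X/.O./OX.]-1 (2,2)[..X/.O./.XO]-1
p2 X@[..X/.OO/.X.]: (0,0)[X.X/.OO/.X.]-1* (0,1)[.XX/.OO/.X.]-1 (1,0)[..X/XOO/.X.]-1 (2,0)[..X/.OO/XX.]-1 (2,2)[..X/.OO/.XX]-1
p3 O@[X.X/.OO/.X.]: (0,1)[XOX/.OO/.X.]+1* (1,0)[X.X/OOO/.X.]+1 (2,0)[X.X/.OO/OX.]+1 (2,2)[X.X/.OO/.XO]+1
p4 X@[XOX/.OO/.X.]: (1,0)[XOX/XOO/.X.]-1* (2,0)[XOX/.OO/XX.]-1 (2,2)[XOX/.OO/.XX]-1
p5 O@[XOX/XOO/.X.]: (2,0)[XOX/XOO/OX.]+1* (2,2)[XOX/XOO/.XO]-1
p6 X@[XOX/XOO/OX.] terminal -1; root [..X/.O./.X.] d6

O winning at [..X/.O./.X.]: True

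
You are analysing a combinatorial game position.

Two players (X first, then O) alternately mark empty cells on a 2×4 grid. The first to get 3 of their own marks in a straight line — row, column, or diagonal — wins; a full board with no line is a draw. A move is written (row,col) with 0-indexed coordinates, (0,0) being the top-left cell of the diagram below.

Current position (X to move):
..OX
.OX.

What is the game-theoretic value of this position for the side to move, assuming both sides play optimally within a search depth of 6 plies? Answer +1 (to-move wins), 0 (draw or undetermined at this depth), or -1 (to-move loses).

ply 1, X at ..OX/.OX. | (0,0)=+0→X.OX/.OX.*; (0,1)=+0→.XOX/.OX.; (1,0)=+0→..OX/XOX.; (1,3)=+0→..OX/.OXX
ply 2, O at X.OX/.OX. | (0,1)=+0→XOOX/.OX.*; (1,0)=+0→X.OX/OOX.; (1,3)=+0→X.OX/.OXO
ply 3, X at XOOX/.OX. | (1,0)=+0→XOOX/XOX.*; (1,3)=+0→XOOX/.OXX
ply 4, O at XOOX/XOX. | (1,3)=+0→XOOX/XOXO*
ply 5: XOOX/XOXO is terminal +0 (X); from ..OX/.OX. depth 6

value(..OX/.OX., X) = 0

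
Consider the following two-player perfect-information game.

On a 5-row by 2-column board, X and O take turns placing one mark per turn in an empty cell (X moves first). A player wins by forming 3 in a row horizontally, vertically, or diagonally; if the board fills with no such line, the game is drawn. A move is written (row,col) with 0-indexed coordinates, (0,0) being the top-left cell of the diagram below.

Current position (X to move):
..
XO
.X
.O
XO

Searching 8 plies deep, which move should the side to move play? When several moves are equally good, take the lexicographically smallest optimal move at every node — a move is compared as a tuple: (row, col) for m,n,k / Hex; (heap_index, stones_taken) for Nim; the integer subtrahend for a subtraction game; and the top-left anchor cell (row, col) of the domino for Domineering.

X's best at [../XO/.X/.O/XO]: (2,0)

[../XO/.X/.O/XO] X move#1: (0,0):+0/X./XO/.X/.O/XO, (0,1):+0/.X/XO/.X/.O/XO, (2,0):+1/../XO/XX/.O/XO*, (3,0):+0/../XO/.X/XO/XO
[../XO/XX/.O/XO] O move#2: (0,0):-1/O./XO/XX/.O/XO*, (0,1):-1/.O/XO/XX/.O/XO, (3,0):-1/../XO/XX/OO/XO
[O./XO/XX/.O/XO] X move#3: (0,1):+0/OX/XO/XX/.O/XO, (3,0):+1/O./XO/XX/XO/XO*
[O./XO/XX/XO/XO] end (terminal -1, O#4); searched ../XO/.X/.O/XO to 8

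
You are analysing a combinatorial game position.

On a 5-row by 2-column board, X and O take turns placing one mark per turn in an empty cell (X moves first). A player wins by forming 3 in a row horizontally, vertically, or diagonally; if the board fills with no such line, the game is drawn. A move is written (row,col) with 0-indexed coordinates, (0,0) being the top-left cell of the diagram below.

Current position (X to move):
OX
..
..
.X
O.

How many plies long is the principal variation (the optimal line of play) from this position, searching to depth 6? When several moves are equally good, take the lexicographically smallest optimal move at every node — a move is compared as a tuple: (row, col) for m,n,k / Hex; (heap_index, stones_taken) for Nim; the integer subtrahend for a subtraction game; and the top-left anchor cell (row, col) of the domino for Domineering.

ply 1, X at OX/../../.X/O. | (1,0)=+0→OX/X./../.X/O.; (1,1)=+0→OX/.X/../.X/O.; (2,0)=+0→OX/../X./.X/O.; (2,1)=+1→OX/../.X/.X/O.*; (3,0)=+0→OX/../../XX/O.; (4,1)=+0→OX/../../.X/OX
ply 2, O at OX/../.X/.X/O. | (1,0)=-1→OX/O./.X/.X/O.*; (1,1)=-1→OX/.O/.X/.X/O.; (2,0)=-1→OX/../OX/.X/O.; (3,0)=-1→OX/../.X/OX/O.; (4,1)=-1→OX/../.X/.X/OO
ply 3, X at OX/O./.X/.X/O. | (1,1)=+1→OX/OX/.X/.X/O.*; (2,0)=+1→OX/O./XX/.X/O.; (3,0)=-1→OX/O./.X/XX/O.; (4,1)=+1→OX/O./.X/.X/OX
ply 4: OX/OX/.X/.X/O. is terminal -1 (O); from OX/../../.X/O. depth 6

PV length from [OX/../../.X/O.]: 3 plies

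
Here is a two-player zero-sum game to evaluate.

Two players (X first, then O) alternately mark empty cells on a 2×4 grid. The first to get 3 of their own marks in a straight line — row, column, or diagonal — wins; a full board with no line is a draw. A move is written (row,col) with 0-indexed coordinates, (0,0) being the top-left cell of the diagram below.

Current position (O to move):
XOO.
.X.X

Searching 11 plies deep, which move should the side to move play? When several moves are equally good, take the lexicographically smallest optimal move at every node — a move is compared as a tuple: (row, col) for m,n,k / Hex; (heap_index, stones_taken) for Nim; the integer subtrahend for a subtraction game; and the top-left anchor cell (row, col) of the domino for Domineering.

[XOO./.X.X] O move#1: (0,3):+1/XOOO/.X.X*, (1,0):-1/XOO./OX.X, (1,2):+0/XOO./.XOX
[XOOO/.X.X] end (terminal -1, X#2); searched XOO./.X.X to 11

O's best at [XOO./.X.X]: (0,3)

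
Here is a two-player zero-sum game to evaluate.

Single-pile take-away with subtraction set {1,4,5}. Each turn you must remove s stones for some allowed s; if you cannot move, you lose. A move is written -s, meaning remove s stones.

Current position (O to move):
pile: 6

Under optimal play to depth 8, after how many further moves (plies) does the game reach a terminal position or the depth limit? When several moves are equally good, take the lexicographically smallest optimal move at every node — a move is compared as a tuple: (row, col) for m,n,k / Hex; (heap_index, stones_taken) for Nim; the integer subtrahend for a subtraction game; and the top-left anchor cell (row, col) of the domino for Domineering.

p1 O@[6]: -1[5]-1 -4[2]+1* -5[1]-1
p2 X@[2]: -1[1]-1*
p3 O@[1]: -1[0]+1*
p4 X@[0] terminal -1; root [6] d8

PV length from [6]: 3 plies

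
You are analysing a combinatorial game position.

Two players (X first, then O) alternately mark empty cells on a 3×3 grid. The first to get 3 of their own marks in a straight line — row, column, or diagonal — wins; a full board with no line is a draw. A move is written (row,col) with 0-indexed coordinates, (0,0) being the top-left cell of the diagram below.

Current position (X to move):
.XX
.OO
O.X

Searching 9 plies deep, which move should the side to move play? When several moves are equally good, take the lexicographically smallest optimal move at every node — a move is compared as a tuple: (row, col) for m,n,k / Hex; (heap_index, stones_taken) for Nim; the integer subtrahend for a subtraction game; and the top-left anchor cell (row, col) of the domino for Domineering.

[.XX/.OO/O.X] X move#1: (0,0):+1/XXX/.OO/O.X*, (1,0):+0/.XX/XOO/O.X, (2,1):-1/.XX/.OO/OXX
[XXX/.OO/O.X] end (terminal -1, O#2); searched .XX/.OO/O.X to 9

X's best at [.XX/.OO/O.X]: (0,0)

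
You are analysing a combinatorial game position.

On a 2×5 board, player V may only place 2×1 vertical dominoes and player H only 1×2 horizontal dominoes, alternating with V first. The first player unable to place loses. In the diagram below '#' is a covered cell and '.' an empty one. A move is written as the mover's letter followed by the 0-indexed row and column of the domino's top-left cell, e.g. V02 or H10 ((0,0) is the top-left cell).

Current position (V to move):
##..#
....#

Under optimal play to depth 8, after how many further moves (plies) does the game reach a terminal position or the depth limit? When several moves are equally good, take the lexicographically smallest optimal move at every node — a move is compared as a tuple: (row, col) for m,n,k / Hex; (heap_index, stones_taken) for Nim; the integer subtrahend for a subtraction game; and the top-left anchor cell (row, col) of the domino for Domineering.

PV length from [##..#/....#]: 3 plies

[##..#/....#] V move#1: V02:+1/###.#/..#.#*, V03:-1/##.##/...##
[###.#/..#.#] H move#2: H10:-1/###.#/###.#*
[###.#/###.#] V move#3: V03:+1/#####/#####*
[#####/#####] end (terminal -1, H#4); searched ##..#/....# to 8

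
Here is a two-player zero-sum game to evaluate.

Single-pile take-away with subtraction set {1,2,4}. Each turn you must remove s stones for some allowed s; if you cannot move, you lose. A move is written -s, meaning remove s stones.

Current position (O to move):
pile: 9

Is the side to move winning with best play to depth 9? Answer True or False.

O winning at [9]: False

ply 1, O at 9 | -1=-1→8*; -2=-1→7; -4=-1→5
ply 2, X at 8 | -1=-1→7; -2=+1→6*; -4=-1→4
ply 3, O at 6 | -1=-1→5*; -2=-1→4; -4=-1→2
ply 4, X at 5 | -1=-1→4; -2=+1→3*; -4=-1→1
ply 5, O at 3 | -1=-1→2*; -2=-1→1
ply 6, X at 2 | -1=-1→1; -2=+1→0*
ply 7: 0 is terminal -1 (O); from 9 depth 9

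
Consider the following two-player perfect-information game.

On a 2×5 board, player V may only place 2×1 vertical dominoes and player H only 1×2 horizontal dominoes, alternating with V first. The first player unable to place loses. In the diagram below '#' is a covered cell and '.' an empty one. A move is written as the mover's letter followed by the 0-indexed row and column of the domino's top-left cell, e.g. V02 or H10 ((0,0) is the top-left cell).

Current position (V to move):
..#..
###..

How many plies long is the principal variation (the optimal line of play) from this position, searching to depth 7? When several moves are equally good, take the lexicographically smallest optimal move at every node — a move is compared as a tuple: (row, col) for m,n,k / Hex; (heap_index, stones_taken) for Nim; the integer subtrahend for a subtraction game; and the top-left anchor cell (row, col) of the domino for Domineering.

[..#../###..] V move#1: V03:+1/..##./####.*, V04:+1/..#.#/###.#
[..##./####.] H move#2: H00:-1/####./####.*
[####./####.] V move#3: V04:+1/#####/#####*
[#####/#####] end (terminal -1, H#4); searched ..#../###.. to 7

PV length from [..#../###..]: 3 plies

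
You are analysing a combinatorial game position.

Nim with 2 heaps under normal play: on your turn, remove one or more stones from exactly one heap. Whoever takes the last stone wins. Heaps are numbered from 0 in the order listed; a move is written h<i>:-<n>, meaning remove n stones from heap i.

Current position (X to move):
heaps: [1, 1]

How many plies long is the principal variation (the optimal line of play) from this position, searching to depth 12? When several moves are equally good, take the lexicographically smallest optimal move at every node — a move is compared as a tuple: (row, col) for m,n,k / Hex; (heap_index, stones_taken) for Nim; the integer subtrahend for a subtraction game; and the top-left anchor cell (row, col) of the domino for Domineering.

[(1,1)] X move#1: h0:-1:-1/(0,1)*, h1:-1:-1/(1,0)
[(0,1)] O move#2: h1:-1:+1/(0,0)*
[(0,0)] end (terminal -1, X#3); searched (1,1) to 12

PV length from [(1,1)]: 2 plies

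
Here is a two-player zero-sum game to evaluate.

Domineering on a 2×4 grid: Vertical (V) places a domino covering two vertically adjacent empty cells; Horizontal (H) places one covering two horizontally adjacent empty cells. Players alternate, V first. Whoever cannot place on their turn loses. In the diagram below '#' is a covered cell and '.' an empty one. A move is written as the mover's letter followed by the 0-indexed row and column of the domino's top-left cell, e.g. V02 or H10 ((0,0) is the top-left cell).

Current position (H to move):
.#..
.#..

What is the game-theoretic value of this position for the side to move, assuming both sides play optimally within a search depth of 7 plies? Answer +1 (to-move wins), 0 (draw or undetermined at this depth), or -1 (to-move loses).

[.#../.#..] H move#1: H02:+1/.###/.#..*, H12:+1/.#../.###
[.###/.#..] V move#2: V00:-1/####/##..*
[####/##..] H move#3: H12:+1/####/####*
[####/####] end (terminal -1, V#4); searched .#../.#.. to 7

value(.#../.#.., H) = +1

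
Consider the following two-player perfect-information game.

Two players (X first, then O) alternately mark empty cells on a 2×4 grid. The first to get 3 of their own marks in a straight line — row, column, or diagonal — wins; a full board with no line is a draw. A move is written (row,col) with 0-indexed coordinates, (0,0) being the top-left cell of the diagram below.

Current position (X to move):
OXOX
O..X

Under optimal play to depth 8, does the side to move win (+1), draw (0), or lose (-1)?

value(OXOX/O..X, X) = 0

p1 X@[OXOX/O..X]: (1,1)[OXOX/OX.X]+0* (1,2)[OXOX/O.XX]+0
p2 O@[OXOX/OX.X]: (1,2)[OXOX/OXOX]+0*
p3 X@[OXOX/OXOX] terminal +0; root [OXOX/O..X] d8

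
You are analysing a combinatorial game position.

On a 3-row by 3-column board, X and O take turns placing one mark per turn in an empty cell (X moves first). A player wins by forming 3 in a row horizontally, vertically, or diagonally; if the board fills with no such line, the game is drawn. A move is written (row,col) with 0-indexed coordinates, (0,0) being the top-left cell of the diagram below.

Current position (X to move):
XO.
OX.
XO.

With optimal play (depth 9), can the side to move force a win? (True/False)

[XO./OX./XO.] X move#1: (0,2):+1/XOX/OX./XO.*, (1,2):+1/XO./OXX/XO., (2,2):+1/XO./OX./XOX
[XOX/OX./XO.] end (terminal -1, O#2); searched XO./OX./XO. to 9

X winning at [XO./OX./XO.]: True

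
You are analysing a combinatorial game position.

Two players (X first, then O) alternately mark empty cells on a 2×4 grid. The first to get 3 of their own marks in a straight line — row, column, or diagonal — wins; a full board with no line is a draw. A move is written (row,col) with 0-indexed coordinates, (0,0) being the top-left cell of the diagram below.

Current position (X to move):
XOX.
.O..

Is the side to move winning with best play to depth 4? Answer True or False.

ply 1, X at XOX./.O.. | (0,3)=-1→XOXX/.O..; (1,0)=+0→XOX./XO..*; (1,2)=+0→XOX./.OX.; (1,3)=+0→XOX./.O.X
ply 2, O at XOX./XO.. | (0,3)=+0→XOXO/XO..*; (1,2)=+0→XOX./XOO.; (1,3)=+0→XOX./XO.O
ply 3, X at XOXO/XO.. | (1,2)=+0→XOXO/XOX.*; (1,3)=+0→XOXO/XO.X
ply 4, O at XOXO/XOX. | (1,3)=+0→XOXO/XOXO*
ply 5: XOXO/XOXO is terminal +0 (X); from XOX./.O.. depth 4

X winning at [XOX./.O..]: False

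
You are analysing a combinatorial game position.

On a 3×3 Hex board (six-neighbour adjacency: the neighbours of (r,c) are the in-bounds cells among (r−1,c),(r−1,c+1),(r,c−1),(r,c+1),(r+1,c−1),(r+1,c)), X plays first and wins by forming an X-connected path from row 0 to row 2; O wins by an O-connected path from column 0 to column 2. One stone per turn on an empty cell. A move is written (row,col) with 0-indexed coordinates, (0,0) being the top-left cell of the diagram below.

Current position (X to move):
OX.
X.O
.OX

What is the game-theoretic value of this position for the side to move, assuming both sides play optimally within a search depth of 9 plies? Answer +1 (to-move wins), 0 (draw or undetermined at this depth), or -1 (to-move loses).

value(OX./X.O/.OX, X) = +1

ply 1, X at OX./X.O/.OX | (0,2)=-1→OXX/X.O/.OX; (1,1)=-1→OX./XXO/.OX; (2,0)=+1→OX./X.O/XOX*
ply 2: OX./X.O/XOX is terminal -1 (O); from OX./X.O/.OX depth 9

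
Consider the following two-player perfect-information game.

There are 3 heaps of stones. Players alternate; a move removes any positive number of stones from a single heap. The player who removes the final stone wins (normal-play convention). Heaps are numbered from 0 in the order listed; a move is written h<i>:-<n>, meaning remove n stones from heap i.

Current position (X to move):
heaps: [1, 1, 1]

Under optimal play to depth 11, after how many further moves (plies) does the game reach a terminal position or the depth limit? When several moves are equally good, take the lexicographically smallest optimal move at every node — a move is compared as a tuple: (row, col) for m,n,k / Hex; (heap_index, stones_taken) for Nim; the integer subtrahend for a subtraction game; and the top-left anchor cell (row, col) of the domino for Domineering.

PV length from [(1,1,1)]: 3 plies

ply 1, X at (1,1,1) | h0:-1=+1→(0,1,1)*; h1:-1=+1→(1,0,1); h2:-1=+1→(1,1,0)
ply 2, O at (0,1,1) | h1:-1=-1→(0,0,1)*; h2:-1=-1→(0,1,0)
ply 3, X at (0,0,1) | h2:-1=+1→(0,0,0)*
ply 4: (0,0,0) is terminal -1 (O); from (1,1,1) depth 11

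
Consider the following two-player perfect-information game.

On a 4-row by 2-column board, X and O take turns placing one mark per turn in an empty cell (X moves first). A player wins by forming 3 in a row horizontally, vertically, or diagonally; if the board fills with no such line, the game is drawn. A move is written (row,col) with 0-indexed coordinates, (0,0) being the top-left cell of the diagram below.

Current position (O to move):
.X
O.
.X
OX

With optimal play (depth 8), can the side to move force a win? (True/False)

[.X/O./.X/OX] O move#1: (0,0):-1/OX/O./.X/OX, (1,1):+0/.X/OO/.X/OX, (2,0):+1/.X/O./OX/OX*
[.X/O./OX/OX] end (terminal -1, X#2); searched .X/O./.X/OX to 8

O winning at [.X/O./.X/OX]: True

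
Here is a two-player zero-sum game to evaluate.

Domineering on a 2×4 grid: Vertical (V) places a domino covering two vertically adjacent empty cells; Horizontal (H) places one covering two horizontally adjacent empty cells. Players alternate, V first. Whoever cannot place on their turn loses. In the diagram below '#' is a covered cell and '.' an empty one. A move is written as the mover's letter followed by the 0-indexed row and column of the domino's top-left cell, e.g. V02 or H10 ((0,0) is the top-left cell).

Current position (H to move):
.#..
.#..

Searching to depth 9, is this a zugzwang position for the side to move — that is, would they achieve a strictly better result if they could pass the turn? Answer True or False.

[.#../.#..] H move#1: H02:+1/.###/.#..*, H12:+1/.#../.###
[.###/.#..] V move#2: V00:-1/####/##..*
[####/##..] H move#3: H12:+1/####/####*
[####/####] end (terminal -1, V#4); searched .#../.#.. to 9
suppose H passes — search the same position with V to move:
pass> [.#../.#..] V move#1: V00:-1/##../##.., V02:+1/.##./.##.*, V03:+1/.#.#/.#.#
pass> [.##./.##.] end (terminal -1, H#2); searched .#../.#.. to 9
for H: play +1, pass -1

zugzwang(.#../.#.., H) = False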